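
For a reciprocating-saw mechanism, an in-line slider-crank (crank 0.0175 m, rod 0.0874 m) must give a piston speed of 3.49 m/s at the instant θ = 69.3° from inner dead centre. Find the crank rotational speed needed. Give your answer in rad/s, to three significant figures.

199

For an in-line slider-crank, |v_piston| = rω|sinθ|·[1 + r cosθ/√(L² − r² sin²θ)].
With r = 0.0175 m, L = 0.0874 m, θ = 69.3°: the bracketed kinematic factor |dx/dθ| = 0.01755 m.
ω = v/|dx/dθ| = 3.49/0.01755 = 198.86 rad/s.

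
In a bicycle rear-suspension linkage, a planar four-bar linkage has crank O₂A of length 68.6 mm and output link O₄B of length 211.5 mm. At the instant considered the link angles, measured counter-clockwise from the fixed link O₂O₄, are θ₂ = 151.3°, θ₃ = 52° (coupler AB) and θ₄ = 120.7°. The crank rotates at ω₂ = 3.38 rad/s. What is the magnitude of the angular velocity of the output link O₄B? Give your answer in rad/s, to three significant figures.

ω₂ = 3.38 rad/s
Differentiating the loop-closure r₂e^{iθ₂}+r₃e^{iθ₃}=r₁+r₄e^{iθ₄} gives r₂ω₂e^{iθ₂}+r₃ω₃e^{iθ₃}=r₄ω₄e^{iθ₄}.
Eliminating the other unknown: ω₄ = r₂ω₂ sin(θ₂−θ₃) / [r₄ sin(θ₄−θ₃)].
Numerator sine = +0.98686; denominator sine = +0.93169.
Result = 0.0686·3.38·(+0.98686) / (0.2115·(+0.93169)) = +1.1612 rad/s; magnitude 1.1612 rad/s.

1.16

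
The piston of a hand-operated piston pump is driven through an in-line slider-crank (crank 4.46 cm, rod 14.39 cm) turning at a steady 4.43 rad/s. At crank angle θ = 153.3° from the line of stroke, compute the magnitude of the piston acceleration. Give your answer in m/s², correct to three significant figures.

ω = 4.43 rad/s
x(θ) = r cosθ + √(L² − r² sin²θ); with ω constant, a = ω²·d²x/dθ².
d²x/dθ² = −r cosθ − r²(cos2θ)/√u − r⁴ sin²2θ/(4u^{3/2}),  u = L² − r² sin²θ = 0.0203056 m².
Substituting r = 0.0446 m, L = 0.1439 m, θ = 153.3°: d²x/dθ² = +0.031301 m.
a = ω²·d²x/dθ² = (4.43)²·(+0.031301) = +0.61428 m/s²;  |a| = 0.61428 m/s².

0.614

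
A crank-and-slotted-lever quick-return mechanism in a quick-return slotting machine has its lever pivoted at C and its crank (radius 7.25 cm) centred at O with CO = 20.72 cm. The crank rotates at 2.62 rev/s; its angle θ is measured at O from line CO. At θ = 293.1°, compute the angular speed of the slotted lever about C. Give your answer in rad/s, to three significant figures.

ω = 16.46 rad/s (from 2.62 rev/s).
Crank pin A relative to C: A = (d + r cosθ, r sinθ); lever angle φ = atan2(r sinθ, d + r cosθ).
Differentiating tanφ: φ̇ = rω(d cosθ + r)/(d² + r² + 2dr cosθ).
d² + r² + 2dr cosθ = |CA|² = 0.0599755 m²;  d cosθ + r = +0.15379 m.
|ω_lever| = |0.0725·16.46·+0.15379| / 0.0599755 = 3.0604 rad/s.

3.06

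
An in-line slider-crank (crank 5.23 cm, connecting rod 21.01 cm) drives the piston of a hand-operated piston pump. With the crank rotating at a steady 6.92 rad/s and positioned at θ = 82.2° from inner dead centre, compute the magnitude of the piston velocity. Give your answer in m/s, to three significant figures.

ω = 6.92 rad/s
For an in-line slider-crank, x = r cosθ + √(L² − r² sin²θ), so v = −rω sinθ·[1 + r cosθ/√(L² − r² sin²θ)].
With r = 0.0523 m, L = 0.2101 m, θ = 82.2°: √(L² − r² sin²θ) = 0.20361 m.
v = −0.0523·6.92·0.99075·[1 + 0.0523·0.13572/0.20361] = -0.37107 m/s.
|v| = 0.37107 m/s.

0.371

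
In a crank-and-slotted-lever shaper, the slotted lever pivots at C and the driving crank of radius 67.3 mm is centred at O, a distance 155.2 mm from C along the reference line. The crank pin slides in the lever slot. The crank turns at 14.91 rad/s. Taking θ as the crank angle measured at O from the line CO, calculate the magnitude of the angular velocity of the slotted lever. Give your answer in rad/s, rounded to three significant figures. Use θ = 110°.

ω = 14.91 rad/s
Crank pin A relative to C: A = (d + r cosθ, r sinθ); lever angle φ = atan2(r sinθ, d + r cosθ).
Differentiating tanφ: φ̇ = rω(d cosθ + r)/(d² + r² + 2dr cosθ).
d² + r² + 2dr cosθ = |CA|² = 0.0214716 m²;  d cosθ + r = +0.014218 m.
|ω_lever| = |0.0673·14.91·+0.014218| / 0.0214716 = 0.66448 rad/s.

0.664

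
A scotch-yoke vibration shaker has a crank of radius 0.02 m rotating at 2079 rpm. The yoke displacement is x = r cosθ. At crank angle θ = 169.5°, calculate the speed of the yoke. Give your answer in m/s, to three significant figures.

ω = 217.7 rad/s (from 2079 rpm).
x = r cosθ ⇒ ẋ = −rω sinθ.
|v| = rω|sinθ| = 0.02·217.7·|sin 169.5°| = 0.7935 m/s.

0.793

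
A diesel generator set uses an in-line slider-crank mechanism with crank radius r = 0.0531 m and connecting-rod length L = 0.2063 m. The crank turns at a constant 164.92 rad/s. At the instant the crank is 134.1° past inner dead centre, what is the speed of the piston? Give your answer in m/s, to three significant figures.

ω = 164.9 rad/s
For an in-line slider-crank, x = r cosθ + √(L² − r² sin²θ), so v = −rω sinθ·[1 + r cosθ/√(L² − r² sin²θ)].
With r = 0.0531 m, L = 0.2063 m, θ = 134.1°: √(L² − r² sin²θ) = 0.20275 m.
v = −0.0531·164.9·0.71813·[1 + 0.0531·-0.69591/0.20275] = -5.1426 m/s.
|v| = 5.1426 m/s.

5.14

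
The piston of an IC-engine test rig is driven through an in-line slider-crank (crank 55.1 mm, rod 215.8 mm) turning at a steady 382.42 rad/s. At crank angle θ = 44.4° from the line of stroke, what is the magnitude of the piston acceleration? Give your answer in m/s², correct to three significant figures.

5840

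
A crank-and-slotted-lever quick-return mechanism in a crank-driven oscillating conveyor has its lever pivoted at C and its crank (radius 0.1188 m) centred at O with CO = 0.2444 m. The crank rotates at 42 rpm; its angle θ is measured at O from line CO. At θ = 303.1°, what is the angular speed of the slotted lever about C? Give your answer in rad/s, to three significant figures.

ω = 4.398 rad/s (from 42 rpm).
Crank pin A relative to C: A = (d + r cosθ, r sinθ); lever angle φ = atan2(r sinθ, d + r cosθ).
Differentiating tanφ: φ̇ = rω(d cosθ + r)/(d² + r² + 2dr cosθ).
d² + r² + 2dr cosθ = |CA|² = 0.105557 m²;  d cosθ + r = +0.25227 m.
|ω_lever| = |0.1188·4.398·+0.25227| / 0.105557 = 1.2487 rad/s.

1.25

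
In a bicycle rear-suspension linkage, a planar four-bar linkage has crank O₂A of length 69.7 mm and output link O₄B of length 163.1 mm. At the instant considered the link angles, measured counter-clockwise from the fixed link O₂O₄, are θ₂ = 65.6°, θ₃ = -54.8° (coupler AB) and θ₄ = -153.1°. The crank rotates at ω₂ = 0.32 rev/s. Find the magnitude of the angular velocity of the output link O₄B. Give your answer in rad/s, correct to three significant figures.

ω₂ = 2.011 rad/s (from 0.32 rev/s).
Differentiating the loop-closure r₂e^{iθ₂}+r₃e^{iθ₃}=r₁+r₄e^{iθ₄} gives r₂ω₂e^{iθ₂}+r₃ω₃e^{iθ₃}=r₄ω₄e^{iθ₄}.
Eliminating the other unknown: ω₄ = r₂ω₂ sin(θ₂−θ₃) / [r₄ sin(θ₄−θ₃)].
Numerator sine = +0.86251; denominator sine = -0.98953.
Result = 0.0697·2.011·(+0.86251) / (0.1631·(-0.98953)) = -0.74894 rad/s; magnitude 0.74894 rad/s.

0.749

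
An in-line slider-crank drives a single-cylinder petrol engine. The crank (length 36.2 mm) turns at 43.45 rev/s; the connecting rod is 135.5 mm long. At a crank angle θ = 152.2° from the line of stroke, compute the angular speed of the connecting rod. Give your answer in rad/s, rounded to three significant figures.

65.0

ω = 273 rad/s (converted from 43.45 rev/s).
The rod makes angle φ with the slider axis where L sinφ = r sinθ; differentiating, L cosφ·φ̇ = r ω cosθ.
L cosφ = √(L² − r² sin²θ) = 0.13444 m.
|ω_rod| = r ω |cosθ| / √(L² − r² sin²θ) = 0.0362·273·0.88458/0.13444 = 65.024 rad/s.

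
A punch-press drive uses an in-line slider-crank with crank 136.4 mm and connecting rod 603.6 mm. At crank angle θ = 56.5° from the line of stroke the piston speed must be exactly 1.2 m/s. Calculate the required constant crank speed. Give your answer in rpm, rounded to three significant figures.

89.4

For an in-line slider-crank, |v_piston| = rω|sinθ|·[1 + r cosθ/√(L² − r² sin²θ)].
With r = 0.1364 m, L = 0.6036 m, θ = 56.5°: the bracketed kinematic factor |dx/dθ| = 0.12819 m.
ω = v/|dx/dθ| = 1.2/0.12819 = 9.3613 rad/s.
N = 60ω/(2π) = 89.394 rpm.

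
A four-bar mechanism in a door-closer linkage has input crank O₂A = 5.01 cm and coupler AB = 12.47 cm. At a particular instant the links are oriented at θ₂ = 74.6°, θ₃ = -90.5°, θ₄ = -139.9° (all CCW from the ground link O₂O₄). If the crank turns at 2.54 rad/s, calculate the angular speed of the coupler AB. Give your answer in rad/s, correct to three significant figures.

ω₂ = 2.54 rad/s
Differentiating the loop-closure r₂e^{iθ₂}+r₃e^{iθ₃}=r₁+r₄e^{iθ₄} gives r₂ω₂e^{iθ₂}+r₃ω₃e^{iθ₃}=r₄ω₄e^{iθ₄}.
Eliminating the other unknown: ω₃ = r₂ω₂ sin(θ₄−θ₂) / [r₃ sin(θ₃−θ₄)].
Numerator sine = +0.56641; denominator sine = +0.75927.
Result = 0.0501·2.54·(+0.56641) / (0.1247·(+0.75927)) = +0.76127 rad/s; magnitude 0.76127 rad/s.

0.761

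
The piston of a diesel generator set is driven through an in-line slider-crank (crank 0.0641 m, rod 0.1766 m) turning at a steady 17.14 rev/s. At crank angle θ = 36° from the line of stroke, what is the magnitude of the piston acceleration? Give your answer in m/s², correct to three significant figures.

695

ω = 2π·17.1 = 107.7 rad/s
x(θ) = r cosθ + √(L² − r² sin²θ); with ω constant, a = ω²·d²x/dθ².
d²x/dθ² = −r cosθ − r²(cos2θ)/√u − r⁴ sin²2θ/(4u^{3/2}),  u = L² − r² sin²θ = 0.029768 m².
Substituting r = 0.0641 m, L = 0.1766 m, θ = 36°: d²x/dθ² = -0.05996 m.
a = ω²·d²x/dθ² = (107.7)²·(-0.05996) = -695.42 m/s²;  |a| = 695.42 m/s².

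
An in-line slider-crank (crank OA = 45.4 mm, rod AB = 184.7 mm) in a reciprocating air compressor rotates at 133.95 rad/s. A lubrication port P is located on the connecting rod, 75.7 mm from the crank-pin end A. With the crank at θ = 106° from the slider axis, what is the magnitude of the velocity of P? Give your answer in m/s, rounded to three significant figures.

5.76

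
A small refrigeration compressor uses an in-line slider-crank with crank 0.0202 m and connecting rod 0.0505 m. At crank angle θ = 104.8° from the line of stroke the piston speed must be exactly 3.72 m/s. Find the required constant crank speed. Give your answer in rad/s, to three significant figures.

For an in-line slider-crank, |v_piston| = rω|sinθ|·[1 + r cosθ/√(L² − r² sin²θ)].
With r = 0.0202 m, L = 0.0505 m, θ = 104.8°: the bracketed kinematic factor |dx/dθ| = 0.017366 m.
ω = v/|dx/dθ| = 3.72/0.017366 = 214.21 rad/s.

214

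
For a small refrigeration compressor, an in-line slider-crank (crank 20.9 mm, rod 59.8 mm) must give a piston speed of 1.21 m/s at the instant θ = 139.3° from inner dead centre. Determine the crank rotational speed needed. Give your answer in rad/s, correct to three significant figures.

122

For an in-line slider-crank, |v_piston| = rω|sinθ|·[1 + r cosθ/√(L² − r² sin²θ)].
With r = 0.0209 m, L = 0.0598 m, θ = 139.3°: the bracketed kinematic factor |dx/dθ| = 0.0099201 m.
ω = v/|dx/dθ| = 1.21/0.0099201 = 121.98 rad/s.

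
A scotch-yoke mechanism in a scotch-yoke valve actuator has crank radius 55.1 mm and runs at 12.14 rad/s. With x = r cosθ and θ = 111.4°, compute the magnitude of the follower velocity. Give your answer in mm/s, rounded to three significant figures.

ω = 12.14 rad/s
x = r cosθ ⇒ ẋ = −rω sinθ.
|v| = rω|sinθ| = 0.0551·12.14·|sin 111.4°| = 0.6228 m/s = 622.8 mm/s.

623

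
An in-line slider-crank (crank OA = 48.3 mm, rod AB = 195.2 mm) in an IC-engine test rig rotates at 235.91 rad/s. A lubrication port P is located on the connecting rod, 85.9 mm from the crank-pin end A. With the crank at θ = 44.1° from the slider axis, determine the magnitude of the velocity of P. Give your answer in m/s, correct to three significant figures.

ω = 235.9 rad/s.  Crank-pin speed |V_A| = rω = 11.394 m/s, perpendicular to OA.
Rod angle: sinφ = −(r/L) sinθ ⇒ φ = -9.916°; ω_rod = −rω cosθ/√(L²−r²sin²θ) = -42.555 rad/s.
V_P = V_A + ω_rod × AP, with AP = 0.0859 m along the rod.
Components: V_Px = −rω sinθ − a·ω_rod·sinφ = -8.559 m/s;  V_Py = rω cosθ + a·ω_rod·cosφ = +4.5818 m/s.
|V_P| = √(V_Px² + V_Py²) = 9.7082 m/s.

9.71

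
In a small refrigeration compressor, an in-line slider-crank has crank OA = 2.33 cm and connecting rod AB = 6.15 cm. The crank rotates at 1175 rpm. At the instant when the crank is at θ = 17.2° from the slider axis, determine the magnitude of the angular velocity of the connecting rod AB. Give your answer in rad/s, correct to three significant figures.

ω = 123 rad/s (converted from 1175 rpm).
The rod makes angle φ with the slider axis where L sinφ = r sinθ; differentiating, L cosφ·φ̇ = r ω cosθ.
L cosφ = √(L² − r² sin²θ) = 0.061113 m.
|ω_rod| = r ω |cosθ| / √(L² − r² sin²θ) = 0.0233·123·0.95528/0.061113 = 44.815 rad/s.

44.8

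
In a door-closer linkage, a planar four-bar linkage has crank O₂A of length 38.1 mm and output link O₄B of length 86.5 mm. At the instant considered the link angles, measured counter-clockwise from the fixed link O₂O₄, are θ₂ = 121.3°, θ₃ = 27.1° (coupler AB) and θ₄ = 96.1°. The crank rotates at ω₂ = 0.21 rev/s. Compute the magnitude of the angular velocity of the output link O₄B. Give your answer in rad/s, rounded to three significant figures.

0.621

ω₂ = 1.319 rad/s (from 0.21 rev/s).
Differentiating the loop-closure r₂e^{iθ₂}+r₃e^{iθ₃}=r₁+r₄e^{iθ₄} gives r₂ω₂e^{iθ₂}+r₃ω₃e^{iθ₃}=r₄ω₄e^{iθ₄}.
Eliminating the other unknown: ω₄ = r₂ω₂ sin(θ₂−θ₃) / [r₄ sin(θ₄−θ₃)].
Numerator sine = +0.99731; denominator sine = +0.93358.
Result = 0.0381·1.319·(+0.99731) / (0.0865·(+0.93358)) = +0.62085 rad/s; magnitude 0.62085 rad/s.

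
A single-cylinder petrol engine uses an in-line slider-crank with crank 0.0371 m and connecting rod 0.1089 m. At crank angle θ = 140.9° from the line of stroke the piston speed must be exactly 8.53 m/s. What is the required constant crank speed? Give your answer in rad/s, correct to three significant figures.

500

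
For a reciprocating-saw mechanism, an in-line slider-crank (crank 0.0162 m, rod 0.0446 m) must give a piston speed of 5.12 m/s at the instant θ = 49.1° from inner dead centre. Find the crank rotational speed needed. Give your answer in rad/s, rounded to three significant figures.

For an in-line slider-crank, |v_piston| = rω|sinθ|·[1 + r cosθ/√(L² − r² sin²θ)].
With r = 0.0162 m, L = 0.0446 m, θ = 49.1°: the bracketed kinematic factor |dx/dθ| = 0.015273 m.
ω = v/|dx/dθ| = 5.12/0.015273 = 335.23 rad/s.

335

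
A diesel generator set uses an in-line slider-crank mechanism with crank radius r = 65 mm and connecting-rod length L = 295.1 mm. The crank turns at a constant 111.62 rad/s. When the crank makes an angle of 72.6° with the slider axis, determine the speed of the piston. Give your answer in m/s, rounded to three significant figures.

ω = 111.6 rad/s
For an in-line slider-crank, x = r cosθ + √(L² − r² sin²θ), so v = −rω sinθ·[1 + r cosθ/√(L² − r² sin²θ)].
With r = 0.065 m, L = 0.2951 m, θ = 72.6°: √(L² − r² sin²θ) = 0.28851 m.
v = −0.065·111.6·0.95424·[1 + 0.065·0.29904/0.28851] = -7.3897 m/s.
|v| = 7.3897 m/s.

7.39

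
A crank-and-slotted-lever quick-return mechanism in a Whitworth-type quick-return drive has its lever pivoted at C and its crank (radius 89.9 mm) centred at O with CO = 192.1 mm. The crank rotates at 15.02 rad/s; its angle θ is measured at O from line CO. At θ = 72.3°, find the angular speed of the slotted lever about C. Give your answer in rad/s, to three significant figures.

ω = 15.02 rad/s
Crank pin A relative to C: A = (d + r cosθ, r sinθ); lever angle φ = atan2(r sinθ, d + r cosθ).
Differentiating tanφ: φ̇ = rω(d cosθ + r)/(d² + r² + 2dr cosθ).
d² + r² + 2dr cosθ = |CA|² = 0.0554856 m²;  d cosθ + r = +0.1483 m.
|ω_lever| = |0.0899·15.02·+0.1483| / 0.0554856 = 3.6091 rad/s.

3.61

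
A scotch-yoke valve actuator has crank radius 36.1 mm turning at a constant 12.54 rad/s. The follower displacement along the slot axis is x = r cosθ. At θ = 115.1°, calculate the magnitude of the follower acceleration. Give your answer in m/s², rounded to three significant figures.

ω = 12.54 rad/s
x = r cosθ ⇒ ẍ = −rω² cosθ (ω constant).
|a| = rω²|cosθ| = 0.0361·(12.54)²·|cos 115.1°| = 2.4081 m/s².

2.41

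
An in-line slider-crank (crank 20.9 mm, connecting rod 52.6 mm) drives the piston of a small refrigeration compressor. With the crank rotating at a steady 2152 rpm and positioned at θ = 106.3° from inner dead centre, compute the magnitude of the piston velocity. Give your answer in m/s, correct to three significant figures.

3.98

ω = 2π·2152/60 = 225.4 rad/s
For an in-line slider-crank, x = r cosθ + √(L² − r² sin²θ), so v = −rω sinθ·[1 + r cosθ/√(L² − r² sin²θ)].
With r = 0.0209 m, L = 0.0526 m, θ = 106.3°: √(L² − r² sin²θ) = 0.048625 m.
v = −0.0209·225.4·0.95981·[1 + 0.0209·-0.28067/0.048625] = -3.9753 m/s.
|v| = 3.9753 m/s.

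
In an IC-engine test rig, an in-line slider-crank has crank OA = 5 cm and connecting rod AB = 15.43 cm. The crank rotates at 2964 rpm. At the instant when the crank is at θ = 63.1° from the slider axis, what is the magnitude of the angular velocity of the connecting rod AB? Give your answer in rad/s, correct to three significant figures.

ω = 310.4 rad/s (converted from 2964 rpm).
The rod makes angle φ with the slider axis where L sinφ = r sinθ; differentiating, L cosφ·φ̇ = r ω cosθ.
L cosφ = √(L² − r² sin²θ) = 0.14772 m.
|ω_rod| = r ω |cosθ| / √(L² − r² sin²θ) = 0.05·310.4·0.45243/0.14772 = 47.534 rad/s.

47.5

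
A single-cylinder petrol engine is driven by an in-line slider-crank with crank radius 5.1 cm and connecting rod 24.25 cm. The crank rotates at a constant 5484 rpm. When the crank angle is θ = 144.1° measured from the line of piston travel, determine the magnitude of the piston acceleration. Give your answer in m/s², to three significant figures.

ω = 2π·5484/60 = 574.3 rad/s
x(θ) = r cosθ + √(L² − r² sin²θ); with ω constant, a = ω²·d²x/dθ².
d²x/dθ² = −r cosθ − r²(cos2θ)/√u − r⁴ sin²2θ/(4u^{3/2}),  u = L² − r² sin²θ = 0.0579119 m².
Substituting r = 0.051 m, L = 0.2425 m, θ = 144.1°: d²x/dθ² = +0.037827 m.
a = ω²·d²x/dθ² = (574.3)²·(+0.037827) = +12475 m/s²;  |a| = 12475 m/s².

12500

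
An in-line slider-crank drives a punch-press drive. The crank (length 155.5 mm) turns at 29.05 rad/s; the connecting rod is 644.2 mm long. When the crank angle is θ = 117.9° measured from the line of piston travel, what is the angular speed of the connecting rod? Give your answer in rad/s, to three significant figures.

ω = 29.05 rad/s
The rod makes angle φ with the slider axis where L sinφ = r sinθ; differentiating, L cosφ·φ̇ = r ω cosθ.
L cosφ = √(L² − r² sin²θ) = 0.62937 m.
|ω_rod| = r ω |cosθ| / √(L² − r² sin²θ) = 0.1555·29.05·0.46793/0.62937 = 3.3585 rad/s.

3.36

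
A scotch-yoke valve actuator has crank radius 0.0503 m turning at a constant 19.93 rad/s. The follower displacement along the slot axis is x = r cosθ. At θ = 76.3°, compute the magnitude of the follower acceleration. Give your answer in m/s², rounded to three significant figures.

ω = 19.93 rad/s
x = r cosθ ⇒ ẍ = −rω² cosθ (ω constant).
|a| = rω²|cosθ| = 0.0503·(19.93)²·|cos 76.3°| = 4.7319 m/s².

4.73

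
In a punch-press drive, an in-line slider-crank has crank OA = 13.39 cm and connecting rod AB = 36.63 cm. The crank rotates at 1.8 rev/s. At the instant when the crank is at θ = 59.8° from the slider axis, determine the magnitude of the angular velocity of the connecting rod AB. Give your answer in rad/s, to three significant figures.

ω = 11.31 rad/s (converted from 1.8 rev/s).
The rod makes angle φ with the slider axis where L sinφ = r sinθ; differentiating, L cosφ·φ̇ = r ω cosθ.
L cosφ = √(L² − r² sin²θ) = 0.34754 m.
|ω_rod| = r ω |cosθ| / √(L² − r² sin²θ) = 0.1339·11.31·0.50302/0.34754 = 2.1919 rad/s.

2.19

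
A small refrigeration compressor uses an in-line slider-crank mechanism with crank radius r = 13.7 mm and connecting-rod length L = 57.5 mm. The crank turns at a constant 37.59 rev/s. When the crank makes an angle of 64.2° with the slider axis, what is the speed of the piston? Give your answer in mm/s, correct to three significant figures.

3220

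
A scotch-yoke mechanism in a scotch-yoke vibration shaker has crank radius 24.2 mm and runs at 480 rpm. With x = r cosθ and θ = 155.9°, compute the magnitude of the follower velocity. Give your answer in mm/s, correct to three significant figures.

497

ω = 50.27 rad/s (from 480 rpm).
x = r cosθ ⇒ ẋ = −rω sinθ.
|v| = rω|sinθ| = 0.0242·50.27·|sin 155.9°| = 0.4967 m/s = 496.7 mm/s.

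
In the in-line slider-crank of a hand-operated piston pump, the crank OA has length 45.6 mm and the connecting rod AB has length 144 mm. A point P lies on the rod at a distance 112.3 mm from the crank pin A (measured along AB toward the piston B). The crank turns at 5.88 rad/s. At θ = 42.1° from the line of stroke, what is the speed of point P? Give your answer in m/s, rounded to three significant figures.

0.218

ω = 5.88 rad/s.  Crank-pin speed |V_A| = rω = 0.26813 m/s, perpendicular to OA.
Rod angle: sinφ = −(r/L) sinθ ⇒ φ = -12.257°; ω_rod = −rω cosθ/√(L²−r²sin²θ) = -1.4138 rad/s.
V_P = V_A + ω_rod × AP, with AP = 0.1123 m along the rod.
Components: V_Px = −rω sinθ − a·ω_rod·sinφ = -0.21347 m/s;  V_Py = rω cosθ + a·ω_rod·cosφ = +0.043795 m/s.
|V_P| = √(V_Px² + V_Py²) = 0.21791 m/s.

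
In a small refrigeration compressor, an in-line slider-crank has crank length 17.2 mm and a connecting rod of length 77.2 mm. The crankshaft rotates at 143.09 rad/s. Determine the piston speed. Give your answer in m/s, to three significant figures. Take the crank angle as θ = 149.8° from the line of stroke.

ω = 143.1 rad/s
For an in-line slider-crank, x = r cosθ + √(L² − r² sin²θ), so v = −rω sinθ·[1 + r cosθ/√(L² − r² sin²θ)].
With r = 0.0172 m, L = 0.0772 m, θ = 149.8°: √(L² − r² sin²θ) = 0.076714 m.
v = −0.0172·143.1·0.50302·[1 + 0.0172·-0.86427/0.076714] = -0.99811 m/s.
|v| = 0.99811 m/s.

0.998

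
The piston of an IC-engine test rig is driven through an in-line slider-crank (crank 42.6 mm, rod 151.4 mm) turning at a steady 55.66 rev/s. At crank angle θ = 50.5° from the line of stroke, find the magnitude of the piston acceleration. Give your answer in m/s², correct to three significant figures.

ω = 2π·55.7 = 349.7 rad/s
x(θ) = r cosθ + √(L² − r² sin²θ); with ω constant, a = ω²·d²x/dθ².
d²x/dθ² = −r cosθ − r²(cos2θ)/√u − r⁴ sin²2θ/(4u^{3/2}),  u = L² − r² sin²θ = 0.0218414 m².
Substituting r = 0.0426 m, L = 0.1514 m, θ = 50.5°: d²x/dθ² = -0.025 m.
a = ω²·d²x/dθ² = (349.7)²·(-0.025) = -3057.6 m/s²;  |a| = 3057.6 m/s².

3060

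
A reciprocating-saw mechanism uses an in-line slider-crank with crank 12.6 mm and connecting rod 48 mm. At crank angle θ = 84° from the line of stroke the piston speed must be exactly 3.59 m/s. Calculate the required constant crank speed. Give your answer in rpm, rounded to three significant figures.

For an in-line slider-crank, |v_piston| = rω|sinθ|·[1 + r cosθ/√(L² − r² sin²θ)].
With r = 0.0126 m, L = 0.048 m, θ = 84°: the bracketed kinematic factor |dx/dθ| = 0.012887 m.
ω = v/|dx/dθ| = 3.59/0.012887 = 278.57 rad/s.
N = 60ω/(2π) = 2660.2 rpm.

2660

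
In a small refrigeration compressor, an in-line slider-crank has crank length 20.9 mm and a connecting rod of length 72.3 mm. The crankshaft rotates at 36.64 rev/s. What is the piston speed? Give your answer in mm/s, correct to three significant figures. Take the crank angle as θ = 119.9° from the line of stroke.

3550

ω = 2π·36.6 = 230.2 rad/s
For an in-line slider-crank, x = r cosθ + √(L² − r² sin²θ), so v = −rω sinθ·[1 + r cosθ/√(L² − r² sin²θ)].
With r = 0.0209 m, L = 0.0723 m, θ = 119.9°: √(L² − r² sin²θ) = 0.069993 m.
v = −0.0209·230.2·0.86690·[1 + 0.0209·-0.49849/0.069993] = -3.5502 m/s.
|v| = 3.5502 m/s = 3550.2 mm/s.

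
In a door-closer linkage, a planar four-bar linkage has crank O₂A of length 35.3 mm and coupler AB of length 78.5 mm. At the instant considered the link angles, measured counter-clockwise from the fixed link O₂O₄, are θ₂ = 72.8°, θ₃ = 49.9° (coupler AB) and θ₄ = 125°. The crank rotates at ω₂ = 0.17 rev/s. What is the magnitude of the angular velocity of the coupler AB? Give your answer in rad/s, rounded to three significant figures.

0.393

ω₂ = 1.068 rad/s (from 0.17 rev/s).
Differentiating the loop-closure r₂e^{iθ₂}+r₃e^{iθ₃}=r₁+r₄e^{iθ₄} gives r₂ω₂e^{iθ₂}+r₃ω₃e^{iθ₃}=r₄ω₄e^{iθ₄}.
Eliminating the other unknown: ω₃ = r₂ω₂ sin(θ₄−θ₂) / [r₃ sin(θ₃−θ₄)].
Numerator sine = +0.79016; denominator sine = -0.96638.
Result = 0.0353·1.068·(+0.79016) / (0.0785·(-0.96638)) = -0.39274 rad/s; magnitude 0.39274 rad/s.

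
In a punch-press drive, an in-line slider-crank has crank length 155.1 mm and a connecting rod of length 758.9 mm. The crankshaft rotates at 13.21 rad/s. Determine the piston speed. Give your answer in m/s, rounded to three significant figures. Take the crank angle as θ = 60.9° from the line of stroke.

1.97

ω = 13.21 rad/s
For an in-line slider-crank, x = r cosθ + √(L² − r² sin²θ), so v = −rω sinθ·[1 + r cosθ/√(L² − r² sin²θ)].
With r = 0.1551 m, L = 0.7589 m, θ = 60.9°: √(L² − r² sin²θ) = 0.7467 m.
v = −0.1551·13.21·0.87377·[1 + 0.1551·0.48634/0.7467] = -1.9711 m/s.
|v| = 1.9711 m/s.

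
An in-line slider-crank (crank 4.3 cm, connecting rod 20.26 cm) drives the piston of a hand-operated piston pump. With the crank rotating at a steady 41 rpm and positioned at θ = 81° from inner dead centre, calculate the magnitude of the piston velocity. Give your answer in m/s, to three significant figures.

0.189

ω = 2π·41/60 = 4.294 rad/s
For an in-line slider-crank, x = r cosθ + √(L² − r² sin²θ), so v = −rω sinθ·[1 + r cosθ/√(L² − r² sin²θ)].
With r = 0.043 m, L = 0.2026 m, θ = 81°: √(L² − r² sin²θ) = 0.1981 m.
v = −0.043·4.294·0.98769·[1 + 0.043·0.15643/0.1981] = -0.18854 m/s.
|v| = 0.18854 m/s.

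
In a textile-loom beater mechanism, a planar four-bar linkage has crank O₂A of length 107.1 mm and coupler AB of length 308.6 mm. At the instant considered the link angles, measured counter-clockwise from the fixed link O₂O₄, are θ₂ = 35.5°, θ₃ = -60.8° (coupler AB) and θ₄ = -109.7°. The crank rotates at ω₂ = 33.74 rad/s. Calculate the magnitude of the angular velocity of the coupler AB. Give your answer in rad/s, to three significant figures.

ω₂ = 33.74 rad/s
Differentiating the loop-closure r₂e^{iθ₂}+r₃e^{iθ₃}=r₁+r₄e^{iθ₄} gives r₂ω₂e^{iθ₂}+r₃ω₃e^{iθ₃}=r₄ω₄e^{iθ₄}.
Eliminating the other unknown: ω₃ = r₂ω₂ sin(θ₄−θ₂) / [r₃ sin(θ₃−θ₄)].
Numerator sine = -0.57071; denominator sine = +0.75356.
Result = 0.1071·33.74·(-0.57071) / (0.3086·(+0.75356)) = -8.8682 rad/s; magnitude 8.8682 rad/s.

8.87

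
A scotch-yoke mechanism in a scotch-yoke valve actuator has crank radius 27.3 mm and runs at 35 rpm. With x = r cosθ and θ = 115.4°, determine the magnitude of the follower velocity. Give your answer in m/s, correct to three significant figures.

0.0904

ω = 3.665 rad/s (from 35 rpm).
x = r cosθ ⇒ ẋ = −rω sinθ.
|v| = rω|sinθ| = 0.0273·3.665·|sin 115.4°| = 0.090387 m/s.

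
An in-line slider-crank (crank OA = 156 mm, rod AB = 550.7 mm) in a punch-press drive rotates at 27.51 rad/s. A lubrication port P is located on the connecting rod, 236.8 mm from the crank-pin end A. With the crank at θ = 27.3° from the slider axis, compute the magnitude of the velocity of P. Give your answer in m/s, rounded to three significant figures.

ω = 27.51 rad/s.  Crank-pin speed |V_A| = rω = 4.2916 m/s, perpendicular to OA.
Rod angle: sinφ = −(r/L) sinθ ⇒ φ = -7.465°; ω_rod = −rω cosθ/√(L²−r²sin²θ) = -6.9841 rad/s.
V_P = V_A + ω_rod × AP, with AP = 0.2368 m along the rod.
Components: V_Px = −rω sinθ − a·ω_rod·sinφ = -2.1832 m/s;  V_Py = rω cosθ + a·ω_rod·cosφ = +2.1737 m/s.
|V_P| = √(V_Px² + V_Py²) = 3.0808 m/s.

3.08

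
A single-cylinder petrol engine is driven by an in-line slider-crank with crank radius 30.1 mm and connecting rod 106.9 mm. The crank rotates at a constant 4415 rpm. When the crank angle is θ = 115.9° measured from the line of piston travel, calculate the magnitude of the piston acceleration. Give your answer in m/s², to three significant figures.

3940

ω = 2π·4415/60 = 462.3 rad/s
x(θ) = r cosθ + √(L² − r² sin²θ); with ω constant, a = ω²·d²x/dθ².
d²x/dθ² = −r cosθ − r²(cos2θ)/√u − r⁴ sin²2θ/(4u^{3/2}),  u = L² − r² sin²θ = 0.0106945 m².
Substituting r = 0.0301 m, L = 0.1069 m, θ = 115.9°: d²x/dθ² = +0.018451 m.
a = ω²·d²x/dθ² = (462.3)²·(+0.018451) = +3944 m/s²;  |a| = 3944 m/s².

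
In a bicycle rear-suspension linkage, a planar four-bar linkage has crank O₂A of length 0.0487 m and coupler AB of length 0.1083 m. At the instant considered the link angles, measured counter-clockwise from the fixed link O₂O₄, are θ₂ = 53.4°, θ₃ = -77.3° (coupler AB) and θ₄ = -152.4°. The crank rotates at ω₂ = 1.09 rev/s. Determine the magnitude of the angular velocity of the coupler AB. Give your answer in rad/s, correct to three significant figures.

1.39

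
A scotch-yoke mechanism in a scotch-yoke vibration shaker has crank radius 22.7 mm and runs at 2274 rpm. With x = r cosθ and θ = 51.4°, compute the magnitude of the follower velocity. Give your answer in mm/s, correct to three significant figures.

4220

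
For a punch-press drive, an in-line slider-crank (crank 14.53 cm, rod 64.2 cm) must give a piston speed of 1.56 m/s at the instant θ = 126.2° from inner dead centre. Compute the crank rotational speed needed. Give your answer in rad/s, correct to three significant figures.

For an in-line slider-crank, |v_piston| = rω|sinθ|·[1 + r cosθ/√(L² − r² sin²θ)].
With r = 0.1453 m, L = 0.642 m, θ = 126.2°: the bracketed kinematic factor |dx/dθ| = 0.10131 m.
ω = v/|dx/dθ| = 1.56/0.10131 = 15.398 rad/s.

15.4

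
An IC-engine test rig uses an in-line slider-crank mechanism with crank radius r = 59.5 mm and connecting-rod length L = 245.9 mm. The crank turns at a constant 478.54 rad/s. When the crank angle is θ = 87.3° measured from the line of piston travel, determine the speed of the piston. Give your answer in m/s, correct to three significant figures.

ω = 478.5 rad/s
For an in-line slider-crank, x = r cosθ + √(L² − r² sin²θ), so v = −rω sinθ·[1 + r cosθ/√(L² − r² sin²θ)].
With r = 0.0595 m, L = 0.2459 m, θ = 87.3°: √(L² − r² sin²θ) = 0.23861 m.
v = −0.0595·478.5·0.99889·[1 + 0.0595·0.04711/0.23861] = -28.776 m/s.
|v| = 28.776 m/s.

28.8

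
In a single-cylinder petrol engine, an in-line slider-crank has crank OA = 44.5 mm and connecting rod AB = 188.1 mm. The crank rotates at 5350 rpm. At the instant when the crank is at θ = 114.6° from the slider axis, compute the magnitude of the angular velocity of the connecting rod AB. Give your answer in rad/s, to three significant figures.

56.5

ω = 560.3 rad/s (converted from 5350 rpm).
The rod makes angle φ with the slider axis where L sinφ = r sinθ; differentiating, L cosφ·φ̇ = r ω cosθ.
L cosφ = √(L² − r² sin²θ) = 0.1837 m.
|ω_rod| = r ω |cosθ| / √(L² − r² sin²θ) = 0.0445·560.3·0.41628/0.1837 = 56.497 rad/s.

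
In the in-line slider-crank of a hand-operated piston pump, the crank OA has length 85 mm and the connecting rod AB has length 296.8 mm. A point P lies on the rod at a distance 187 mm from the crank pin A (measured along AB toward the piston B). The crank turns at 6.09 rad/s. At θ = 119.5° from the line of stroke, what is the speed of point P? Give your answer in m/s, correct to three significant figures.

0.420

ω = 6.09 rad/s.  Crank-pin speed |V_A| = rω = 0.51765 m/s, perpendicular to OA.
Rod angle: sinφ = −(r/L) sinθ ⇒ φ = -14.434°; ω_rod = −rω cosθ/√(L²−r²sin²θ) = +0.88683 rad/s.
V_P = V_A + ω_rod × AP, with AP = 0.187 m along the rod.
Components: V_Px = −rω sinθ − a·ω_rod·sinφ = -0.4092 m/s;  V_Py = rω cosθ + a·ω_rod·cosφ = -0.0943 m/s.
|V_P| = √(V_Px² + V_Py²) = 0.41993 m/s.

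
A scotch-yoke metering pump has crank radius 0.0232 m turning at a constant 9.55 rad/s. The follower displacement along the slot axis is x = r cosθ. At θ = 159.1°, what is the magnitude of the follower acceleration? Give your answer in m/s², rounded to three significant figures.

1.98

ω = 9.55 rad/s
x = r cosθ ⇒ ẍ = −rω² cosθ (ω constant).
|a| = rω²|cosθ| = 0.0232·(9.55)²·|cos 159.1°| = 1.9767 m/s².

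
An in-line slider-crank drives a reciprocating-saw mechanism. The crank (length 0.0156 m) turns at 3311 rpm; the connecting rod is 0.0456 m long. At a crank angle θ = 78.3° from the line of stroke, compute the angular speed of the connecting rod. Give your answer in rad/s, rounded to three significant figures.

ω = 346.7 rad/s (converted from 3311 rpm).
The rod makes angle φ with the slider axis where L sinφ = r sinθ; differentiating, L cosφ·φ̇ = r ω cosθ.
L cosφ = √(L² − r² sin²θ) = 0.042965 m.
|ω_rod| = r ω |cosθ| / √(L² − r² sin²θ) = 0.0156·346.7·0.20279/0.042965 = 25.529 rad/s.

25.5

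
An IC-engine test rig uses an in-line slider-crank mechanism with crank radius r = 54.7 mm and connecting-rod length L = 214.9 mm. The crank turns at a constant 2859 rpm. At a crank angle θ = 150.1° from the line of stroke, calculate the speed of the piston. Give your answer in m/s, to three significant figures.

ω = 2π·2859/60 = 299.4 rad/s
For an in-line slider-crank, x = r cosθ + √(L² − r² sin²θ), so v = −rω sinθ·[1 + r cosθ/√(L² − r² sin²θ)].
With r = 0.0547 m, L = 0.2149 m, θ = 150.1°: √(L² − r² sin²θ) = 0.21316 m.
v = −0.0547·299.4·0.49849·[1 + 0.0547·-0.86690/0.21316] = -6.3476 m/s.
|v| = 6.3476 m/s.

6.35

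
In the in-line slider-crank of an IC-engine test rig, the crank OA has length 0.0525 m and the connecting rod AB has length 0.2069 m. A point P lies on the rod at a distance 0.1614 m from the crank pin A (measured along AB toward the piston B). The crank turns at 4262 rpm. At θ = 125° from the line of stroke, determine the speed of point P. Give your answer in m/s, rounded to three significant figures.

ω = 446.3 rad/s.  Crank-pin speed |V_A| = rω = 23.432 m/s, perpendicular to OA.
Rod angle: sinφ = −(r/L) sinθ ⇒ φ = -11.997°; ω_rod = −rω cosθ/√(L²−r²sin²θ) = +66.408 rad/s.
V_P = V_A + ω_rod × AP, with AP = 0.1614 m along the rod.
Components: V_Px = −rω sinθ − a·ω_rod·sinφ = -16.966 m/s;  V_Py = rω cosθ + a·ω_rod·cosφ = -2.9556 m/s.
|V_P| = √(V_Px² + V_Py²) = 17.222 m/s.

17.2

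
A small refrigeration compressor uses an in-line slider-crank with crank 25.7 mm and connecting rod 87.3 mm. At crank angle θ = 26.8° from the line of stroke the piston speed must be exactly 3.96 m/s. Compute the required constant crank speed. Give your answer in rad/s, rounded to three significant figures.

270

For an in-line slider-crank, |v_piston| = rω|sinθ|·[1 + r cosθ/√(L² − r² sin²θ)].
With r = 0.0257 m, L = 0.0873 m, θ = 26.8°: the bracketed kinematic factor |dx/dθ| = 0.01466 m.
ω = v/|dx/dθ| = 3.96/0.01466 = 270.13 rad/s.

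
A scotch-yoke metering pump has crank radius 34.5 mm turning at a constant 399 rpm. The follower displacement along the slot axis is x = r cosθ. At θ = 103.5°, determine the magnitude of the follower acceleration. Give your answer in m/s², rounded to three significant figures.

ω = 41.78 rad/s (from 399 rpm).
x = r cosθ ⇒ ẍ = −rω² cosθ (ω constant).
|a| = rω²|cosθ| = 0.0345·(41.78)²·|cos 103.5°| = 14.061 m/s².

14.1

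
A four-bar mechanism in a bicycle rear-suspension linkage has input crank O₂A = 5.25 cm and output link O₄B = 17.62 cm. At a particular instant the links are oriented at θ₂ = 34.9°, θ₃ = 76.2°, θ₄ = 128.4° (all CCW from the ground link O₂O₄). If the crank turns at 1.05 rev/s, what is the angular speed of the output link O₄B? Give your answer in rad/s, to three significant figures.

ω₂ = 6.597 rad/s (from 1.05 rev/s).
Differentiating the loop-closure r₂e^{iθ₂}+r₃e^{iθ₃}=r₁+r₄e^{iθ₄} gives r₂ω₂e^{iθ₂}+r₃ω₃e^{iθ₃}=r₄ω₄e^{iθ₄}.
Eliminating the other unknown: ω₄ = r₂ω₂ sin(θ₂−θ₃) / [r₄ sin(θ₄−θ₃)].
Numerator sine = -0.66000; denominator sine = +0.79016.
Result = 0.0525·6.597·(-0.66000) / (0.1762·(+0.79016)) = -1.6419 rad/s; magnitude 1.6419 rad/s.

1.64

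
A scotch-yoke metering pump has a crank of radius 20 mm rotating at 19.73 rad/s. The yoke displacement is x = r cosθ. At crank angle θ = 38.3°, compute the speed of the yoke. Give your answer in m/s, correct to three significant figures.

ω = 19.73 rad/s
x = r cosθ ⇒ ẋ = −rω sinθ.
|v| = rω|sinθ| = 0.02·19.73·|sin 38.3°| = 0.24456 m/s.

0.245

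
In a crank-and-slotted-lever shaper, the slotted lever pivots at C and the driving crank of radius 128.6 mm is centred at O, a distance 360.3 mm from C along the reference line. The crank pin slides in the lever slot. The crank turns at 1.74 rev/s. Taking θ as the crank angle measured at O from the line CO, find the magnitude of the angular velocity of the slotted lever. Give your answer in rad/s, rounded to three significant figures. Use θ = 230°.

1.67

ω = 10.93 rad/s (from 1.74 rev/s).
Crank pin A relative to C: A = (d + r cosθ, r sinθ); lever angle φ = atan2(r sinθ, d + r cosθ).
Differentiating tanφ: φ̇ = rω(d cosθ + r)/(d² + r² + 2dr cosθ).
d² + r² + 2dr cosθ = |CA|² = 0.0867875 m²;  d cosθ + r = -0.103 m.
|ω_lever| = |0.1286·10.93·-0.103| / 0.0867875 = 1.6685 rad/s.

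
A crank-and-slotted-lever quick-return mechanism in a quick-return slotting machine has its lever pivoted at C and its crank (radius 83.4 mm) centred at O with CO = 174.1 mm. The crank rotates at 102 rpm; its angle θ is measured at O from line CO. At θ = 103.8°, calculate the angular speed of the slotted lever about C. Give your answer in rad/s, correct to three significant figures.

1.23

ω = 10.68 rad/s (from 102 rpm).
Crank pin A relative to C: A = (d + r cosθ, r sinθ); lever angle φ = atan2(r sinθ, d + r cosθ).
Differentiating tanφ: φ̇ = rω(d cosθ + r)/(d² + r² + 2dr cosθ).
d² + r² + 2dr cosθ = |CA|² = 0.0303394 m²;  d cosθ + r = +0.041871 m.
|ω_lever| = |0.0834·10.68·+0.041871| / 0.0303394 = 1.2294 rad/s.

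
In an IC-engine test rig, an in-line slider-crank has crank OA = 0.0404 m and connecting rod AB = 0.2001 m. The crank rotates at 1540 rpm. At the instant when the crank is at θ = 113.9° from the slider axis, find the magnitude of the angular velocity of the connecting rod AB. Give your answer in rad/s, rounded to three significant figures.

13.4

ω = 161.3 rad/s (converted from 1540 rpm).
The rod makes angle φ with the slider axis where L sinφ = r sinθ; differentiating, L cosφ·φ̇ = r ω cosθ.
L cosφ = √(L² − r² sin²θ) = 0.19666 m.
|ω_rod| = r ω |cosθ| / √(L² − r² sin²θ) = 0.0404·161.3·0.40514/0.19666 = 13.422 rad/s.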